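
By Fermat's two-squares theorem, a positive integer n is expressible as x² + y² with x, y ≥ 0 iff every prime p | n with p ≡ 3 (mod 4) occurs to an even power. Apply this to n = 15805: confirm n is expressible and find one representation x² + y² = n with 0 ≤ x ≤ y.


Step 1: Factor n = 15805 = 5 · 29 · 109.
Step 2: Check the mod-4 condition on each prime factor: 5 ≡ 1 (mod 4), exponent 1; 29 ≡ 1 (mod 4), exponent 1; 109 ≡ 1 (mod 4), exponent 1.
All primes ≡ 3 (mod 4) appear to even exponent (or don't appear), so by the two-squares theorem n IS expressible as a sum of two squares.
Step 3: Build a representation. Here n = 5 · 29 · 109 is a product of primes ≡ 1 (mod 4). Each prime p ≡ 1 (mod 4) is itself a sum of two squares; find a² by testing p − a² for a perfect square:
  5: 5 − 1² = 4 = 2² ⇒ 5 = 1² + 2².
  29: 29 − 1² = 28, 29 − 2² = 25 = 5² ⇒ 29 = 2² + 5².
  109: 109 − 1² = 108, 109 − 2² = 105, 109 − 3² = 100 = 10² ⇒ 109 = 3² + 10².
  Combine using the Brahmagupta–Fibonacci identity (a² + b²)(c² + d²) = (ac − bd)² + (ad + bc)² = (ac + bd)² + (ad − bc)²:
  5 · 29 = 145: from (1² + 2²)(2² + 5²), take (1·2 − 2·5, 1·5 + 2·2) = (2 − 10, 5 + 4) = (-8, 9); dropping signs (only squares matter) gives (8, 9); check 8² + 9² = 64 + 81 = 145 ✓.
  145 · 109 = 15805: from (8² + 9²)(3² + 10²), take (8·3 − 9·10, 8·10 + 9·3) = (24 − 90, 80 + 27) = (-66, 107); dropping signs (only squares matter) gives (66, 107); check 66² + 107² = 4356 + 11449 = 15805 ✓.
Step 4: Order so x ≤ y and verify: 66² + 107² = 4356 + 11449 = 15805 = n. ✓

n = 15805 = 66² + 107² (one valid representation with x ≤ y).


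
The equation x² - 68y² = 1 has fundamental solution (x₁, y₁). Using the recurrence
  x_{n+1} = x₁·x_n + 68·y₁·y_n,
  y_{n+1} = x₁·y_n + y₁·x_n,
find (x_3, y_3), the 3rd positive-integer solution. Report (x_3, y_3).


Step 1: Find the fundamental solution (x₁, y₁) of x² - 68y² = 1.
  Expand √68 as a continued fraction. a₀ = ⌊√68⌋ = 8; iterate m_{k+1} = d_k·a_k − m_k, d_{k+1} = (68 − m_{k+1}²)/d_k, a_{k+1} = ⌊(a₀ + m_{k+1})/d_{k+1}⌋ (starting m₀ = 0, d₀ = 1), with convergents p_k = a_k·p_{k-1} + p_{k-2}, q_k = a_k·q_{k-1} + q_{k-2} (p₋₁ = 1, q₋₁ = 0):
  k = 0: a₀ = 8; p₀/q₀ = 8/1; p₀² − 68·q₀² = 64 − 68 = -4.
  k = 1: m = 8, d = 4, a = ⌊(8 + 8)/4⌋ = 4; p/q = (4·8 + 1)/(4·1 + 0) = 33/4; p² − 68·q² = 1089 − 1088 = 1.
  The first convergent with p² − 68·q² = 1 gives the fundamental solution (x₁, y₁) = (33, 4).
Step 2: Apply the recurrence (x_{n+1}, y_{n+1}) = (x₁x_n + 68y₁y_n, x₁y_n + y₁x_n) repeatedly.
  From (x_1, y_1) = (33, 4): x_2 = 33·33 + 68·4·4 = 2177; y_2 = 33·4 + 4·33 = 264.
  From (x_2, y_2) = (2177, 264): x_3 = 33·2177 + 68·4·264 = 143649; y_3 = 33·264 + 4·2177 = 17420.
Step 3: Verify x_3² - 68·y_3² = 20635035201 - 20635035200 = 1 (should be 1). ✓

(x_1, y_1) = (33, 4); (x_3, y_3) = (143649, 17420).


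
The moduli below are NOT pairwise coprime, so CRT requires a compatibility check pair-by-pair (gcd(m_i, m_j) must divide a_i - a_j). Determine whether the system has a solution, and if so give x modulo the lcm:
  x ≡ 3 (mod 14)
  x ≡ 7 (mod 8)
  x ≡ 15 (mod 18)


Moduli 14, 8, 18 are not pairwise coprime, so CRT works modulo lcm(m_i) when all pairwise compatibility conditions hold.
Pairwise compatibility: gcd(m_i, m_j) must divide a_i - a_j for every pair.
Merge one congruence at a time:
  Start: x ≡ 3 (mod 14).
  Combine with x ≡ 7 (mod 8): gcd(14, 8) = 2; 7 - 3 = 4, which IS divisible by 2, so compatible.
    Write x = 3 + 14·t and substitute into x ≡ 7 (mod 8): 14·t ≡ 7 − 3 = 4 (mod 8).
    Divide the congruence (and modulus) by g = 2: 7·t ≡ 2 (mod 4).
    Reduce coefficients mod 4: 3·t ≡ 2 (mod 4).
    The inverse of 3 mod 4 is 3 (since 3·3 = 9 = 2·4 + 1), so t ≡ 3·2 = 6 ≡ 2 (mod 4).
    Then x = 3 + 14·2 = 31, valid modulo lcm(14, 8) = 56: x ≡ 31 (mod 56).
  Combine with x ≡ 15 (mod 18): gcd(56, 18) = 2; 15 - 31 = -16, which IS divisible by 2, so compatible.
    Write x = 31 + 56·t and substitute into x ≡ 15 (mod 18): 56·t ≡ 15 − 31 = -16 (mod 18).
    Divide the congruence (and modulus) by g = 2: 28·t ≡ -8 (mod 9).
    Reduce coefficients mod 9: 1·t ≡ 1 (mod 9).
    So t ≡ 1 (mod 9).
    Then x = 31 + 56·1 = 87, valid modulo lcm(56, 18) = 504: x ≡ 87 (mod 504).
Verify: 87 mod 14 = 3, 87 mod 8 = 7, 87 mod 18 = 15.

x ≡ 87 (mod 504).


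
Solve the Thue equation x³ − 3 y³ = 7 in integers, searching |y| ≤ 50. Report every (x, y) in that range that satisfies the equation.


The equation is x³ - 3y³ = 7. For fixed y, x³ = 3·y³ + 7, so a solution requires the RHS to be a perfect cube.
Strategy: iterate y from -50 to 50, compute RHS = 3·y³ + 7, and check whether it is a (positive or negative) perfect cube.
Check small values of y:
  y = 0: RHS = 7 is not a perfect cube.
  y = 1: RHS = 10 is not a perfect cube.
  y = -1: RHS = 4 is not a perfect cube.
  y = 2: RHS = 31 is not a perfect cube.
  y = -2: RHS = -17 is not a perfect cube.
  y = 3: RHS = 88 is not a perfect cube.
  y = -3: RHS = -74 is not a perfect cube.
Continuing the search up to |y| = 50 finds no solutions either.
No (x, y) in the scanned range satisfies the equation.

No integer solutions with |y| ≤ 50.


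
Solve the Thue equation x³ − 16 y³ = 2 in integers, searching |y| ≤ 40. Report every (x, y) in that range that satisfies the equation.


The equation is x³ - 16y³ = 2. For fixed y, x³ = 16·y³ + 2, so a solution requires the RHS to be a perfect cube.
Strategy: iterate y from -40 to 40, compute RHS = 16·y³ + 2, and check whether it is a (positive or negative) perfect cube.
Check small values of y:
  y = 0: RHS = 2 is not a perfect cube.
  y = 1: RHS = 18 is not a perfect cube.
  y = -1: RHS = -14 is not a perfect cube.
  y = 2: RHS = 130 is not a perfect cube.
  y = -2: RHS = -126 is not a perfect cube.
  y = 3: RHS = 434 is not a perfect cube.
  y = -3: RHS = -430 is not a perfect cube.
Continuing the search up to |y| = 40 finds no solutions either.
No (x, y) in the scanned range satisfies the equation.

No integer solutions with |y| ≤ 40.


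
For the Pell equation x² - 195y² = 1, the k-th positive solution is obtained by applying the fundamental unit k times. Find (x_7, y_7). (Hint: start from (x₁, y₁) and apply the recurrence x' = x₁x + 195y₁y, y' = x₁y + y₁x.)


Step 1: Find the fundamental solution (x₁, y₁) of x² - 195y² = 1.
  Expand √195 as a continued fraction. a₀ = ⌊√195⌋ = 13; iterate m_{k+1} = d_k·a_k − m_k, d_{k+1} = (195 − m_{k+1}²)/d_k, a_{k+1} = ⌊(a₀ + m_{k+1})/d_{k+1}⌋ (starting m₀ = 0, d₀ = 1), with convergents p_k = a_k·p_{k-1} + p_{k-2}, q_k = a_k·q_{k-1} + q_{k-2} (p₋₁ = 1, q₋₁ = 0):
  k = 0: a₀ = 13; p₀/q₀ = 13/1; p₀² − 195·q₀² = 169 − 195 = -26.
  k = 1: m = 13, d = 26, a = ⌊(13 + 13)/26⌋ = 1; p/q = (1·13 + 1)/(1·1 + 0) = 14/1; p² − 195·q² = 196 − 195 = 1.
  The first convergent with p² − 195·q² = 1 gives the fundamental solution (x₁, y₁) = (14, 1).
Step 2: Apply the recurrence (x_{n+1}, y_{n+1}) = (x₁x_n + 195y₁y_n, x₁y_n + y₁x_n) repeatedly.
  From (x_1, y_1) = (14, 1): x_2 = 14·14 + 195·1·1 = 391; y_2 = 14·1 + 1·14 = 28.
  From (x_2, y_2) = (391, 28): x_3 = 14·391 + 195·1·28 = 10934; y_3 = 14·28 + 1·391 = 783.
  From (x_3, y_3) = (10934, 783): x_4 = 14·10934 + 195·1·783 = 305761; y_4 = 14·783 + 1·10934 = 21896.
  From (x_4, y_4) = (305761, 21896): x_5 = 14·305761 + 195·1·21896 = 8550374; y_5 = 14·21896 + 1·305761 = 612305.
  From (x_5, y_5) = (8550374, 612305): x_6 = 14·8550374 + 195·1·612305 = 239104711; y_6 = 14·612305 + 1·8550374 = 17122644.
  From (x_6, y_6) = (239104711, 17122644): x_7 = 14·239104711 + 195·1·17122644 = 6686381534; y_7 = 14·17122644 + 1·239104711 = 478821727.
Step 3: Verify x_7² - 195·y_7² = 44707698018216193156 - 44707698018216193155 = 1 (should be 1). ✓

(x_1, y_1) = (14, 1); (x_7, y_7) = (6686381534, 478821727).


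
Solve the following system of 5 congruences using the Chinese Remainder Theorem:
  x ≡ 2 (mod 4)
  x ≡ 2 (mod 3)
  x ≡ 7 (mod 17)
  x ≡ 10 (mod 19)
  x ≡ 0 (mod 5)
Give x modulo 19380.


Product of moduli M = 4 · 3 · 17 · 19 · 5 = 19380.
Merge one congruence at a time:
  Start: x ≡ 2 (mod 4).
  Combine with x ≡ 2 (mod 3); new modulus lcm = 12.
    Write x = 2 + 4·t and substitute into x ≡ 2 (mod 3): 4·t ≡ 2 − 2 = 0 (mod 3).
    Reduce coefficients mod 3: 1·t ≡ 0 (mod 3).
    So t ≡ 0 (mod 3).
    Then x = 2 + 4·0 = 2, valid modulo lcm(4, 3) = 12: x ≡ 2 (mod 12).
  Combine with x ≡ 7 (mod 17); new modulus lcm = 204.
    Write x = 2 + 12·t and substitute into x ≡ 7 (mod 17): 12·t ≡ 7 − 2 = 5 (mod 17).
    The inverse of 12 mod 17 is 10 (since 12·10 = 120 = 7·17 + 1), so t ≡ 10·5 = 50 ≡ 16 (mod 17).
    Then x = 2 + 12·16 = 194, valid modulo lcm(12, 17) = 204: x ≡ 194 (mod 204).
  Combine with x ≡ 10 (mod 19); new modulus lcm = 3876.
    Write x = 194 + 204·t and substitute into x ≡ 10 (mod 19): 204·t ≡ 10 − 194 = -184 (mod 19).
    Reduce coefficients mod 19: 14·t ≡ 6 (mod 19).
    The inverse of 14 mod 19 is 15 (since 14·15 = 210 = 11·19 + 1), so t ≡ 15·6 = 90 ≡ 14 (mod 19).
    Then x = 194 + 204·14 = 3050, valid modulo lcm(204, 19) = 3876: x ≡ 3050 (mod 3876).
  Combine with x ≡ 0 (mod 5); new modulus lcm = 19380.
    Write x = 3050 + 3876·t and substitute into x ≡ 0 (mod 5): 3876·t ≡ 0 − 3050 = -3050 (mod 5).
    Reduce coefficients mod 5: 1·t ≡ 0 (mod 5).
    So t ≡ 0 (mod 5).
    Then x = 3050 + 3876·0 = 3050, valid modulo lcm(3876, 5) = 19380: x ≡ 3050 (mod 19380).
Verify against each original: 3050 mod 4 = 2, 3050 mod 3 = 2, 3050 mod 17 = 7, 3050 mod 19 = 10, 3050 mod 5 = 0.

x ≡ 3050 (mod 19380).


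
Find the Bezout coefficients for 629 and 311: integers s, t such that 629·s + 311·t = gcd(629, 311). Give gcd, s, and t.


Euclidean algorithm on (629, 311) — divide until remainder is 0:
  629 = 2 · 311 + 7
  311 = 44 · 7 + 3
  7 = 2 · 3 + 1
  3 = 3 · 1 + 0
gcd(629, 311) = 1.
Track Bezout coefficients alongside the remainders: start with r₀ = 629 = a·1 + b·0 (s = 1, t = 0) and r₁ = 311 = a·0 + b·1 (s = 0, t = 1); each new remainder r_{k+1} = r_{k-1} − q_k·r_k inherits s_{k+1} = s_{k-1} − q_k·s_k, t_{k+1} = t_{k-1} − q_k·t_k, so r_k = a·s_k + b·t_k at every step:
  q = 2: r = 7, s = 1 − 2·0 = 1, t = 0 − 2·1 = -2  (check: 629·1 + 311·(-2) = 7)
  q = 44: r = 3, s = 0 − 44·1 = -44, t = 1 − 44·(-2) = 89  (check: 629·(-44) + 311·89 = 3)
  q = 2: r = 1, s = 1 − 2·(-44) = 89, t = -2 − 2·89 = -180  (check: 629·89 + 311·(-180) = 1)
The row with r = 1 (the gcd) gives the Bezout coefficients s = 89, t = -180.
Result: 629 · (89) + 311 · (-180) = 1.

gcd(629, 311) = 1; s = 89, t = -180 (check: 629·89 + 311·(-180) = 1).


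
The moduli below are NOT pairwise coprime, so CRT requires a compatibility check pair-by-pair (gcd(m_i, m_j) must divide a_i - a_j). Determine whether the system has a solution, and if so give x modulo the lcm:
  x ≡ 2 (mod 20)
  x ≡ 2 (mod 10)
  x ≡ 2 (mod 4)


Moduli 20, 10, 4 are not pairwise coprime, so CRT works modulo lcm(m_i) when all pairwise compatibility conditions hold.
Pairwise compatibility: gcd(m_i, m_j) must divide a_i - a_j for every pair.
Merge one congruence at a time:
  Start: x ≡ 2 (mod 20).
  Combine with x ≡ 2 (mod 10): gcd(20, 10) = 10; 2 - 2 = 0, which IS divisible by 10, so compatible.
    Write x = 2 + 20·t and substitute into x ≡ 2 (mod 10): 20·t ≡ 2 − 2 = 0 (mod 10).
    Divide the congruence (and modulus) by g = 10: 2·t ≡ 0 (mod 1).
    Modulo 1 every t works; take t = 0.
    Then x = 2 + 20·0 = 2, valid modulo lcm(20, 10) = 20: x ≡ 2 (mod 20).
  Combine with x ≡ 2 (mod 4): gcd(20, 4) = 4; 2 - 2 = 0, which IS divisible by 4, so compatible.
    Write x = 2 + 20·t and substitute into x ≡ 2 (mod 4): 20·t ≡ 2 − 2 = 0 (mod 4).
    Divide the congruence (and modulus) by g = 4: 5·t ≡ 0 (mod 1).
    Modulo 1 every t works; take t = 0.
    Then x = 2 + 20·0 = 2, valid modulo lcm(20, 4) = 20: x ≡ 2 (mod 20).
Verify: 2 mod 20 = 2, 2 mod 10 = 2, 2 mod 4 = 2.

x ≡ 2 (mod 20).


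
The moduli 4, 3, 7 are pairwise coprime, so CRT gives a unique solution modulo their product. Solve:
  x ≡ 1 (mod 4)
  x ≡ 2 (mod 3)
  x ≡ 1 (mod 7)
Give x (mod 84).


Moduli 4, 3, 7 are pairwise coprime; by CRT there is a unique solution modulo M = 4 · 3 · 7 = 84.
Solve pairwise, accumulating the modulus:
  Start with x ≡ 1 (mod 4).
  Combine with x ≡ 2 (mod 3): since gcd(4, 3) = 1, we get a unique residue mod 12.
    Write x = 1 + 4·t and substitute into x ≡ 2 (mod 3): 4·t ≡ 2 − 1 = 1 (mod 3).
    Reduce coefficients mod 3: 1·t ≡ 1 (mod 3).
    So t ≡ 1 (mod 3).
    Then x = 1 + 4·1 = 5, valid modulo lcm(4, 3) = 12: x ≡ 5 (mod 12).
  Combine with x ≡ 1 (mod 7): since gcd(12, 7) = 1, we get a unique residue mod 84.
    Write x = 5 + 12·t and substitute into x ≡ 1 (mod 7): 12·t ≡ 1 − 5 = -4 (mod 7).
    Reduce coefficients mod 7: 5·t ≡ 3 (mod 7).
    The inverse of 5 mod 7 is 3 (since 5·3 = 15 = 2·7 + 1), so t ≡ 3·3 = 9 ≡ 2 (mod 7).
    Then x = 5 + 12·2 = 29, valid modulo lcm(12, 7) = 84: x ≡ 29 (mod 84).
Verify: 29 mod 4 = 1 ✓, 29 mod 3 = 2 ✓, 29 mod 7 = 1 ✓.

x ≡ 29 (mod 84).


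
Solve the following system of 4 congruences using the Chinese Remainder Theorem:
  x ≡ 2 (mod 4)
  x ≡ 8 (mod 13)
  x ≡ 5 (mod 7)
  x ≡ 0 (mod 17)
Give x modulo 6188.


Product of moduli M = 4 · 13 · 7 · 17 = 6188.
Merge one congruence at a time:
  Start: x ≡ 2 (mod 4).
  Combine with x ≡ 8 (mod 13); new modulus lcm = 52.
    Write x = 2 + 4·t and substitute into x ≡ 8 (mod 13): 4·t ≡ 8 − 2 = 6 (mod 13).
    The inverse of 4 mod 13 is 10 (since 4·10 = 40 = 3·13 + 1), so t ≡ 10·6 = 60 ≡ 8 (mod 13).
    Then x = 2 + 4·8 = 34, valid modulo lcm(4, 13) = 52: x ≡ 34 (mod 52).
  Combine with x ≡ 5 (mod 7); new modulus lcm = 364.
    Write x = 34 + 52·t and substitute into x ≡ 5 (mod 7): 52·t ≡ 5 − 34 = -29 (mod 7).
    Reduce coefficients mod 7: 3·t ≡ 6 (mod 7).
    The inverse of 3 mod 7 is 5 (since 3·5 = 15 = 2·7 + 1), so t ≡ 5·6 = 30 ≡ 2 (mod 7).
    Then x = 34 + 52·2 = 138, valid modulo lcm(52, 7) = 364: x ≡ 138 (mod 364).
  Combine with x ≡ 0 (mod 17); new modulus lcm = 6188.
    Write x = 138 + 364·t and substitute into x ≡ 0 (mod 17): 364·t ≡ 0 − 138 = -138 (mod 17).
    Reduce coefficients mod 17: 7·t ≡ 15 (mod 17).
    The inverse of 7 mod 17 is 5 (since 7·5 = 35 = 2·17 + 1), so t ≡ 5·15 = 75 ≡ 7 (mod 17).
    Then x = 138 + 364·7 = 2686, valid modulo lcm(364, 17) = 6188: x ≡ 2686 (mod 6188).
Verify against each original: 2686 mod 4 = 2, 2686 mod 13 = 8, 2686 mod 7 = 5, 2686 mod 17 = 0.

x ≡ 2686 (mod 6188).


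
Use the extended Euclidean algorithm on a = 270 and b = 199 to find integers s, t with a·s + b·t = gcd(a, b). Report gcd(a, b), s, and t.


Euclidean algorithm on (270, 199) — divide until remainder is 0:
  270 = 1 · 199 + 71
  199 = 2 · 71 + 57
  71 = 1 · 57 + 14
  57 = 4 · 14 + 1
  14 = 14 · 1 + 0
gcd(270, 199) = 1.
Track Bezout coefficients alongside the remainders: start with r₀ = 270 = a·1 + b·0 (s = 1, t = 0) and r₁ = 199 = a·0 + b·1 (s = 0, t = 1); each new remainder r_{k+1} = r_{k-1} − q_k·r_k inherits s_{k+1} = s_{k-1} − q_k·s_k, t_{k+1} = t_{k-1} − q_k·t_k, so r_k = a·s_k + b·t_k at every step:
  q = 1: r = 71, s = 1 − 1·0 = 1, t = 0 − 1·1 = -1  (check: 270·1 + 199·(-1) = 71)
  q = 2: r = 57, s = 0 − 2·1 = -2, t = 1 − 2·(-1) = 3  (check: 270·(-2) + 199·3 = 57)
  q = 1: r = 14, s = 1 − 1·(-2) = 3, t = -1 − 1·3 = -4  (check: 270·3 + 199·(-4) = 14)
  q = 4: r = 1, s = -2 − 4·3 = -14, t = 3 − 4·(-4) = 19  (check: 270·(-14) + 199·19 = 1)
The row with r = 1 (the gcd) gives the Bezout coefficients s = -14, t = 19.
Result: 270 · (-14) + 199 · (19) = 1.

gcd(270, 199) = 1; s = -14, t = 19 (check: 270·(-14) + 199·19 = 1).


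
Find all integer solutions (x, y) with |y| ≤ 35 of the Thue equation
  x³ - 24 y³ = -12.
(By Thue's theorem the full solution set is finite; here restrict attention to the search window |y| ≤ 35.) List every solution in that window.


The equation is x³ - 24y³ = -12. For fixed y, x³ = 24·y³ − 12, so a solution requires the RHS to be a perfect cube.
Strategy: iterate y from -35 to 35, compute RHS = 24·y³ − 12, and check whether it is a (positive or negative) perfect cube.
Check small values of y:
  y = 0: RHS = -12 is not a perfect cube.
  y = 1: RHS = 12 is not a perfect cube.
  y = -1: RHS = -36 is not a perfect cube.
  y = 2: RHS = 180 is not a perfect cube.
  y = -2: RHS = -204 is not a perfect cube.
  y = 3: RHS = 636 is not a perfect cube.
  y = -3: RHS = -660 is not a perfect cube.
Continuing the search up to |y| = 35 finds no solutions either.
No (x, y) in the scanned range satisfies the equation.

No integer solutions with |y| ≤ 35.


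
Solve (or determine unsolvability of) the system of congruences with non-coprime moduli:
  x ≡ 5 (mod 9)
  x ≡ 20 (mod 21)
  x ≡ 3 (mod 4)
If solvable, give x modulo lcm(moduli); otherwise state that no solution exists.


Moduli 9, 21, 4 are not pairwise coprime, so CRT works modulo lcm(m_i) when all pairwise compatibility conditions hold.
Pairwise compatibility: gcd(m_i, m_j) must divide a_i - a_j for every pair.
Merge one congruence at a time:
  Start: x ≡ 5 (mod 9).
  Combine with x ≡ 20 (mod 21): gcd(9, 21) = 3; 20 - 5 = 15, which IS divisible by 3, so compatible.
    Write x = 5 + 9·t and substitute into x ≡ 20 (mod 21): 9·t ≡ 20 − 5 = 15 (mod 21).
    Divide the congruence (and modulus) by g = 3: 3·t ≡ 5 (mod 7).
    The inverse of 3 mod 7 is 5 (since 3·5 = 15 = 2·7 + 1), so t ≡ 5·5 = 25 ≡ 4 (mod 7).
    Then x = 5 + 9·4 = 41, valid modulo lcm(9, 21) = 63: x ≡ 41 (mod 63).
  Combine with x ≡ 3 (mod 4): gcd(63, 4) = 1; 3 - 41 = -38, which IS divisible by 1, so compatible.
    Write x = 41 + 63·t and substitute into x ≡ 3 (mod 4): 63·t ≡ 3 − 41 = -38 (mod 4).
    Reduce coefficients mod 4: 3·t ≡ 2 (mod 4).
    The inverse of 3 mod 4 is 3 (since 3·3 = 9 = 2·4 + 1), so t ≡ 3·2 = 6 ≡ 2 (mod 4).
    Then x = 41 + 63·2 = 167, valid modulo lcm(63, 4) = 252: x ≡ 167 (mod 252).
Verify: 167 mod 9 = 5, 167 mod 21 = 20, 167 mod 4 = 3.

x ≡ 167 (mod 252).


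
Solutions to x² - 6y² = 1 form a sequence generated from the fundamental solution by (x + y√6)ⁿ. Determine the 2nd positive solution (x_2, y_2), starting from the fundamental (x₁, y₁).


Step 1: Find the fundamental solution (x₁, y₁) of x² - 6y² = 1.
  Expand √6 as a continued fraction. a₀ = ⌊√6⌋ = 2; iterate m_{k+1} = d_k·a_k − m_k, d_{k+1} = (6 − m_{k+1}²)/d_k, a_{k+1} = ⌊(a₀ + m_{k+1})/d_{k+1}⌋ (starting m₀ = 0, d₀ = 1), with convergents p_k = a_k·p_{k-1} + p_{k-2}, q_k = a_k·q_{k-1} + q_{k-2} (p₋₁ = 1, q₋₁ = 0):
  k = 0: a₀ = 2; p₀/q₀ = 2/1; p₀² − 6·q₀² = 4 − 6 = -2.
  k = 1: m = 2, d = 2, a = ⌊(2 + 2)/2⌋ = 2; p/q = (2·2 + 1)/(2·1 + 0) = 5/2; p² − 6·q² = 25 − 24 = 1.
  The first convergent with p² − 6·q² = 1 gives the fundamental solution (x₁, y₁) = (5, 2).
Step 2: Apply the recurrence (x_{n+1}, y_{n+1}) = (x₁x_n + 6y₁y_n, x₁y_n + y₁x_n) repeatedly.
  From (x_1, y_1) = (5, 2): x_2 = 5·5 + 6·2·2 = 49; y_2 = 5·2 + 2·5 = 20.
Step 3: Verify x_2² - 6·y_2² = 2401 - 2400 = 1 (should be 1). ✓

(x_1, y_1) = (5, 2); (x_2, y_2) = (49, 20).


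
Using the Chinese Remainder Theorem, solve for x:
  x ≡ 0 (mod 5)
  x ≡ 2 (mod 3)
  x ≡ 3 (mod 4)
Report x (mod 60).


Moduli 5, 3, 4 are pairwise coprime; by CRT there is a unique solution modulo M = 5 · 3 · 4 = 60.
Solve pairwise, accumulating the modulus:
  Start with x ≡ 0 (mod 5).
  Combine with x ≡ 2 (mod 3): since gcd(5, 3) = 1, we get a unique residue mod 15.
    Write x = 0 + 5·t and substitute into x ≡ 2 (mod 3): 5·t ≡ 2 − 0 = 2 (mod 3).
    Reduce coefficients mod 3: 2·t ≡ 2 (mod 3).
    The inverse of 2 mod 3 is 2 (since 2·2 = 4 = 1·3 + 1), so t ≡ 2·2 = 4 ≡ 1 (mod 3).
    Then x = 0 + 5·1 = 5, valid modulo lcm(5, 3) = 15: x ≡ 5 (mod 15).
  Combine with x ≡ 3 (mod 4): since gcd(15, 4) = 1, we get a unique residue mod 60.
    Write x = 5 + 15·t and substitute into x ≡ 3 (mod 4): 15·t ≡ 3 − 5 = -2 (mod 4).
    Reduce coefficients mod 4: 3·t ≡ 2 (mod 4).
    The inverse of 3 mod 4 is 3 (since 3·3 = 9 = 2·4 + 1), so t ≡ 3·2 = 6 ≡ 2 (mod 4).
    Then x = 5 + 15·2 = 35, valid modulo lcm(15, 4) = 60: x ≡ 35 (mod 60).
Verify: 35 mod 5 = 0 ✓, 35 mod 3 = 2 ✓, 35 mod 4 = 3 ✓.

x ≡ 35 (mod 60).


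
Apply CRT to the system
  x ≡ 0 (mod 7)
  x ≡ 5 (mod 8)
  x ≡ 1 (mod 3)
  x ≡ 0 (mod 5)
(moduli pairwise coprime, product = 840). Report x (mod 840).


Product of moduli M = 7 · 8 · 3 · 5 = 840.
Merge one congruence at a time:
  Start: x ≡ 0 (mod 7).
  Combine with x ≡ 5 (mod 8); new modulus lcm = 56.
    Write x = 0 + 7·t and substitute into x ≡ 5 (mod 8): 7·t ≡ 5 − 0 = 5 (mod 8).
    The inverse of 7 mod 8 is 7 (since 7·7 = 49 = 6·8 + 1), so t ≡ 7·5 = 35 ≡ 3 (mod 8).
    Then x = 0 + 7·3 = 21, valid modulo lcm(7, 8) = 56: x ≡ 21 (mod 56).
  Combine with x ≡ 1 (mod 3); new modulus lcm = 168.
    Write x = 21 + 56·t and substitute into x ≡ 1 (mod 3): 56·t ≡ 1 − 21 = -20 (mod 3).
    Reduce coefficients mod 3: 2·t ≡ 1 (mod 3).
    The inverse of 2 mod 3 is 2 (since 2·2 = 4 = 1·3 + 1), so t ≡ 2·1 = 2 ≡ 2 (mod 3).
    Then x = 21 + 56·2 = 133, valid modulo lcm(56, 3) = 168: x ≡ 133 (mod 168).
  Combine with x ≡ 0 (mod 5); new modulus lcm = 840.
    Write x = 133 + 168·t and substitute into x ≡ 0 (mod 5): 168·t ≡ 0 − 133 = -133 (mod 5).
    Reduce coefficients mod 5: 3·t ≡ 2 (mod 5).
    The inverse of 3 mod 5 is 2 (since 3·2 = 6 = 1·5 + 1), so t ≡ 2·2 = 4 ≡ 4 (mod 5).
    Then x = 133 + 168·4 = 805, valid modulo lcm(168, 5) = 840: x ≡ 805 (mod 840).
Verify against each original: 805 mod 7 = 0, 805 mod 8 = 5, 805 mod 3 = 1, 805 mod 5 = 0.

x ≡ 805 (mod 840).


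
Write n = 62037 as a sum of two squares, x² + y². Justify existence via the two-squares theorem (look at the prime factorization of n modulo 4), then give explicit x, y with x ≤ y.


Step 1: Factor n = 62037 = 3^2 · 61 · 113.
Step 2: Check the mod-4 condition on each prime factor: 3 ≡ 3 (mod 4), exponent 2 (must be even); 61 ≡ 1 (mod 4), exponent 1; 113 ≡ 1 (mod 4), exponent 1.
All primes ≡ 3 (mod 4) appear to even exponent (or don't appear), so by the two-squares theorem n IS expressible as a sum of two squares.
Step 3: Build a representation. Group n = k² · m with k = 3 and m = 61 · 113 = 6893 (a product of primes ≡ 1 (mod 4)); a representation of m scales to one of n via (k·x)² + (k·y)² = k²(x² + y²). Each prime p ≡ 1 (mod 4) is itself a sum of two squares; find a² by testing p − a² for a perfect square:
  61: 61 − 1² = 60, 61 − 2² = 57, 61 − 3² = 52, 61 − 4² = 45, 61 − 5² = 36 = 6² ⇒ 61 = 5² + 6².
  113: 113 − 1² = 112, 113 − 2² = 109, 113 − 3² = 104, 113 − 4² = 97, 113 − 5² = 88, 113 − 6² = 77, 113 − 7² = 64 = 8² ⇒ 113 = 7² + 8².
  Combine using the Brahmagupta–Fibonacci identity (a² + b²)(c² + d²) = (ac − bd)² + (ad + bc)² = (ac + bd)² + (ad − bc)²:
  61 · 113 = 6893: from (5² + 6²)(7² + 8²), take (5·7 − 6·8, 5·8 + 6·7) = (35 − 48, 40 + 42) = (-13, 82); dropping signs (only squares matter) gives (13, 82); check 13² + 82² = 169 + 6724 = 6893 ✓.
  Scale by k = 3: (3·13, 3·82) = (39, 246).
Step 4: Order so x ≤ y and verify: 39² + 246² = 1521 + 60516 = 62037 = n. ✓

n = 62037 = 39² + 246² (one valid representation with x ≤ y).


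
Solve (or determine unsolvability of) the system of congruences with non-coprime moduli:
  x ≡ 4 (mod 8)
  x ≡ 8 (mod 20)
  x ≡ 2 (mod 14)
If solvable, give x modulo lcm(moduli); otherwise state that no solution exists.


Moduli 8, 20, 14 are not pairwise coprime, so CRT works modulo lcm(m_i) when all pairwise compatibility conditions hold.
Pairwise compatibility: gcd(m_i, m_j) must divide a_i - a_j for every pair.
Merge one congruence at a time:
  Start: x ≡ 4 (mod 8).
  Combine with x ≡ 8 (mod 20): gcd(8, 20) = 4; 8 - 4 = 4, which IS divisible by 4, so compatible.
    Write x = 4 + 8·t and substitute into x ≡ 8 (mod 20): 8·t ≡ 8 − 4 = 4 (mod 20).
    Divide the congruence (and modulus) by g = 4: 2·t ≡ 1 (mod 5).
    The inverse of 2 mod 5 is 3 (since 2·3 = 6 = 1·5 + 1), so t ≡ 3·1 = 3 ≡ 3 (mod 5).
    Then x = 4 + 8·3 = 28, valid modulo lcm(8, 20) = 40: x ≡ 28 (mod 40).
  Combine with x ≡ 2 (mod 14): gcd(40, 14) = 2; 2 - 28 = -26, which IS divisible by 2, so compatible.
    Write x = 28 + 40·t and substitute into x ≡ 2 (mod 14): 40·t ≡ 2 − 28 = -26 (mod 14).
    Divide the congruence (and modulus) by g = 2: 20·t ≡ -13 (mod 7).
    Reduce coefficients mod 7: 6·t ≡ 1 (mod 7).
    The inverse of 6 mod 7 is 6 (since 6·6 = 36 = 5·7 + 1), so t ≡ 6·1 = 6 ≡ 6 (mod 7).
    Then x = 28 + 40·6 = 268, valid modulo lcm(40, 14) = 280: x ≡ 268 (mod 280).
Verify: 268 mod 8 = 4, 268 mod 20 = 8, 268 mod 14 = 2.

x ≡ 268 (mod 280).


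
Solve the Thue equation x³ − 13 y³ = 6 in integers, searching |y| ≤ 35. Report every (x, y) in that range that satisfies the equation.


The equation is x³ - 13y³ = 6. For fixed y, x³ = 13·y³ + 6, so a solution requires the RHS to be a perfect cube.
Strategy: iterate y from -35 to 35, compute RHS = 13·y³ + 6, and check whether it is a (positive or negative) perfect cube.
Check small values of y:
  y = 0: RHS = 6 is not a perfect cube.
  y = 1: RHS = 19 is not a perfect cube.
  y = -1: RHS = -7 is not a perfect cube.
  y = 2: RHS = 110 is not a perfect cube.
  y = -2: RHS = -98 is not a perfect cube.
  y = 3: RHS = 357 is not a perfect cube.
  y = -3: RHS = -345 is not a perfect cube.
Continuing the search up to |y| = 35 finds no solutions either.
No (x, y) in the scanned range satisfies the equation.

No integer solutions with |y| ≤ 35.


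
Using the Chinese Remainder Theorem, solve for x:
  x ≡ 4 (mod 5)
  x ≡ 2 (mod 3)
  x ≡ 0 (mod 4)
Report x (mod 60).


Moduli 5, 3, 4 are pairwise coprime; by CRT there is a unique solution modulo M = 5 · 3 · 4 = 60.
Solve pairwise, accumulating the modulus:
  Start with x ≡ 4 (mod 5).
  Combine with x ≡ 2 (mod 3): since gcd(5, 3) = 1, we get a unique residue mod 15.
    Write x = 4 + 5·t and substitute into x ≡ 2 (mod 3): 5·t ≡ 2 − 4 = -2 (mod 3).
    Reduce coefficients mod 3: 2·t ≡ 1 (mod 3).
    The inverse of 2 mod 3 is 2 (since 2·2 = 4 = 1·3 + 1), so t ≡ 2·1 = 2 ≡ 2 (mod 3).
    Then x = 4 + 5·2 = 14, valid modulo lcm(5, 3) = 15: x ≡ 14 (mod 15).
  Combine with x ≡ 0 (mod 4): since gcd(15, 4) = 1, we get a unique residue mod 60.
    Write x = 14 + 15·t and substitute into x ≡ 0 (mod 4): 15·t ≡ 0 − 14 = -14 (mod 4).
    Reduce coefficients mod 4: 3·t ≡ 2 (mod 4).
    The inverse of 3 mod 4 is 3 (since 3·3 = 9 = 2·4 + 1), so t ≡ 3·2 = 6 ≡ 2 (mod 4).
    Then x = 14 + 15·2 = 44, valid modulo lcm(15, 4) = 60: x ≡ 44 (mod 60).
Verify: 44 mod 5 = 4 ✓, 44 mod 3 = 2 ✓, 44 mod 4 = 0 ✓.

x ≡ 44 (mod 60).


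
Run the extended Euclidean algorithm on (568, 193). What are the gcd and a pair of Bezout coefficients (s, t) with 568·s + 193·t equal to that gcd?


Euclidean algorithm on (568, 193) — divide until remainder is 0:
  568 = 2 · 193 + 182
  193 = 1 · 182 + 11
  182 = 16 · 11 + 6
  11 = 1 · 6 + 5
  6 = 1 · 5 + 1
  5 = 5 · 1 + 0
gcd(568, 193) = 1.
Track Bezout coefficients alongside the remainders: start with r₀ = 568 = a·1 + b·0 (s = 1, t = 0) and r₁ = 193 = a·0 + b·1 (s = 0, t = 1); each new remainder r_{k+1} = r_{k-1} − q_k·r_k inherits s_{k+1} = s_{k-1} − q_k·s_k, t_{k+1} = t_{k-1} − q_k·t_k, so r_k = a·s_k + b·t_k at every step:
  q = 2: r = 182, s = 1 − 2·0 = 1, t = 0 − 2·1 = -2  (check: 568·1 + 193·(-2) = 182)
  q = 1: r = 11, s = 0 − 1·1 = -1, t = 1 − 1·(-2) = 3  (check: 568·(-1) + 193·3 = 11)
  q = 16: r = 6, s = 1 − 16·(-1) = 17, t = -2 − 16·3 = -50  (check: 568·17 + 193·(-50) = 6)
  q = 1: r = 5, s = -1 − 1·17 = -18, t = 3 − 1·(-50) = 53  (check: 568·(-18) + 193·53 = 5)
  q = 1: r = 1, s = 17 − 1·(-18) = 35, t = -50 − 1·53 = -103  (check: 568·35 + 193·(-103) = 1)
The row with r = 1 (the gcd) gives the Bezout coefficients s = 35, t = -103.
Result: 568 · (35) + 193 · (-103) = 1.

gcd(568, 193) = 1; s = 35, t = -103 (check: 568·35 + 193·(-103) = 1).


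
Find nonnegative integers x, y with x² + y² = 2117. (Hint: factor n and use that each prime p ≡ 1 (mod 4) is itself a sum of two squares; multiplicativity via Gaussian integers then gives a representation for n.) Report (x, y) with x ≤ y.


Step 1: Factor n = 2117 = 29 · 73.
Step 2: Check the mod-4 condition on each prime factor: 29 ≡ 1 (mod 4), exponent 1; 73 ≡ 1 (mod 4), exponent 1.
All primes ≡ 3 (mod 4) appear to even exponent (or don't appear), so by the two-squares theorem n IS expressible as a sum of two squares.
Step 3: Build a representation. Here n = 29 · 73 is a product of primes ≡ 1 (mod 4). Each prime p ≡ 1 (mod 4) is itself a sum of two squares; find a² by testing p − a² for a perfect square:
  29: 29 − 1² = 28, 29 − 2² = 25 = 5² ⇒ 29 = 2² + 5².
  73: 73 − 1² = 72, 73 − 2² = 69, 73 − 3² = 64 = 8² ⇒ 73 = 3² + 8².
  Combine using the Brahmagupta–Fibonacci identity (a² + b²)(c² + d²) = (ac − bd)² + (ad + bc)² = (ac + bd)² + (ad − bc)²:
  29 · 73 = 2117: from (2² + 5²)(3² + 8²), take (2·3 − 5·8, 2·8 + 5·3) = (6 − 40, 16 + 15) = (-34, 31); dropping signs (only squares matter) gives (34, 31); check 34² + 31² = 1156 + 961 = 2117 ✓.
Step 4: Order so x ≤ y and verify: 31² + 34² = 961 + 1156 = 2117 = n. ✓

n = 2117 = 31² + 34² (one valid representation with x ≤ y).


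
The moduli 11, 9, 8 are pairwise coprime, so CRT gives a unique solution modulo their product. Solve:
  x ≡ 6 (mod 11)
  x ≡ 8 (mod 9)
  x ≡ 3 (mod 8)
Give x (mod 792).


Moduli 11, 9, 8 are pairwise coprime; by CRT there is a unique solution modulo M = 11 · 9 · 8 = 792.
Solve pairwise, accumulating the modulus:
  Start with x ≡ 6 (mod 11).
  Combine with x ≡ 8 (mod 9): since gcd(11, 9) = 1, we get a unique residue mod 99.
    Write x = 6 + 11·t and substitute into x ≡ 8 (mod 9): 11·t ≡ 8 − 6 = 2 (mod 9).
    Reduce coefficients mod 9: 2·t ≡ 2 (mod 9).
    The inverse of 2 mod 9 is 5 (since 2·5 = 10 = 1·9 + 1), so t ≡ 5·2 = 10 ≡ 1 (mod 9).
    Then x = 6 + 11·1 = 17, valid modulo lcm(11, 9) = 99: x ≡ 17 (mod 99).
  Combine with x ≡ 3 (mod 8): since gcd(99, 8) = 1, we get a unique residue mod 792.
    Write x = 17 + 99·t and substitute into x ≡ 3 (mod 8): 99·t ≡ 3 − 17 = -14 (mod 8).
    Reduce coefficients mod 8: 3·t ≡ 2 (mod 8).
    The inverse of 3 mod 8 is 3 (since 3·3 = 9 = 1·8 + 1), so t ≡ 3·2 = 6 ≡ 6 (mod 8).
    Then x = 17 + 99·6 = 611, valid modulo lcm(99, 8) = 792: x ≡ 611 (mod 792).
Verify: 611 mod 11 = 6 ✓, 611 mod 9 = 8 ✓, 611 mod 8 = 3 ✓.

x ≡ 611 (mod 792).


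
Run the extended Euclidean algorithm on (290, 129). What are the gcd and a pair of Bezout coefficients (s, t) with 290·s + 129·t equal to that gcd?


Euclidean algorithm on (290, 129) — divide until remainder is 0:
  290 = 2 · 129 + 32
  129 = 4 · 32 + 1
  32 = 32 · 1 + 0
gcd(290, 129) = 1.
Track Bezout coefficients alongside the remainders: start with r₀ = 290 = a·1 + b·0 (s = 1, t = 0) and r₁ = 129 = a·0 + b·1 (s = 0, t = 1); each new remainder r_{k+1} = r_{k-1} − q_k·r_k inherits s_{k+1} = s_{k-1} − q_k·s_k, t_{k+1} = t_{k-1} − q_k·t_k, so r_k = a·s_k + b·t_k at every step:
  q = 2: r = 32, s = 1 − 2·0 = 1, t = 0 − 2·1 = -2  (check: 290·1 + 129·(-2) = 32)
  q = 4: r = 1, s = 0 − 4·1 = -4, t = 1 − 4·(-2) = 9  (check: 290·(-4) + 129·9 = 1)
The row with r = 1 (the gcd) gives the Bezout coefficients s = -4, t = 9.
Result: 290 · (-4) + 129 · (9) = 1.

gcd(290, 129) = 1; s = -4, t = 9 (check: 290·(-4) + 129·9 = 1).


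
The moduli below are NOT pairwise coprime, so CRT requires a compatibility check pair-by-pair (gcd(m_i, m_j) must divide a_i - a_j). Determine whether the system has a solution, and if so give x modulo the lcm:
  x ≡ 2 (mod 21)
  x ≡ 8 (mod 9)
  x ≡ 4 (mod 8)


Moduli 21, 9, 8 are not pairwise coprime, so CRT works modulo lcm(m_i) when all pairwise compatibility conditions hold.
Pairwise compatibility: gcd(m_i, m_j) must divide a_i - a_j for every pair.
Merge one congruence at a time:
  Start: x ≡ 2 (mod 21).
  Combine with x ≡ 8 (mod 9): gcd(21, 9) = 3; 8 - 2 = 6, which IS divisible by 3, so compatible.
    Write x = 2 + 21·t and substitute into x ≡ 8 (mod 9): 21·t ≡ 8 − 2 = 6 (mod 9).
    Divide the congruence (and modulus) by g = 3: 7·t ≡ 2 (mod 3).
    Reduce coefficients mod 3: 1·t ≡ 2 (mod 3).
    So t ≡ 2 (mod 3).
    Then x = 2 + 21·2 = 44, valid modulo lcm(21, 9) = 63: x ≡ 44 (mod 63).
  Combine with x ≡ 4 (mod 8): gcd(63, 8) = 1; 4 - 44 = -40, which IS divisible by 1, so compatible.
    Write x = 44 + 63·t and substitute into x ≡ 4 (mod 8): 63·t ≡ 4 − 44 = -40 (mod 8).
    Reduce coefficients mod 8: 7·t ≡ 0 (mod 8).
    The inverse of 7 mod 8 is 7 (since 7·7 = 49 = 6·8 + 1), so t ≡ 7·0 = 0 ≡ 0 (mod 8).
    Then x = 44 + 63·0 = 44, valid modulo lcm(63, 8) = 504: x ≡ 44 (mod 504).
Verify: 44 mod 21 = 2, 44 mod 9 = 8, 44 mod 8 = 4.

x ≡ 44 (mod 504).


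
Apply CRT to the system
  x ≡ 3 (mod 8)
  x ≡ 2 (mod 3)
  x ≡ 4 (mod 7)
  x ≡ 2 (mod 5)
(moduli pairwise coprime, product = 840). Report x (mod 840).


Product of moduli M = 8 · 3 · 7 · 5 = 840.
Merge one congruence at a time:
  Start: x ≡ 3 (mod 8).
  Combine with x ≡ 2 (mod 3); new modulus lcm = 24.
    Write x = 3 + 8·t and substitute into x ≡ 2 (mod 3): 8·t ≡ 2 − 3 = -1 (mod 3).
    Reduce coefficients mod 3: 2·t ≡ 2 (mod 3).
    The inverse of 2 mod 3 is 2 (since 2·2 = 4 = 1·3 + 1), so t ≡ 2·2 = 4 ≡ 1 (mod 3).
    Then x = 3 + 8·1 = 11, valid modulo lcm(8, 3) = 24: x ≡ 11 (mod 24).
  Combine with x ≡ 4 (mod 7); new modulus lcm = 168.
    Write x = 11 + 24·t and substitute into x ≡ 4 (mod 7): 24·t ≡ 4 − 11 = -7 (mod 7).
    Reduce coefficients mod 7: 3·t ≡ 0 (mod 7).
    The inverse of 3 mod 7 is 5 (since 3·5 = 15 = 2·7 + 1), so t ≡ 5·0 = 0 ≡ 0 (mod 7).
    Then x = 11 + 24·0 = 11, valid modulo lcm(24, 7) = 168: x ≡ 11 (mod 168).
  Combine with x ≡ 2 (mod 5); new modulus lcm = 840.
    Write x = 11 + 168·t and substitute into x ≡ 2 (mod 5): 168·t ≡ 2 − 11 = -9 (mod 5).
    Reduce coefficients mod 5: 3·t ≡ 1 (mod 5).
    The inverse of 3 mod 5 is 2 (since 3·2 = 6 = 1·5 + 1), so t ≡ 2·1 = 2 ≡ 2 (mod 5).
    Then x = 11 + 168·2 = 347, valid modulo lcm(168, 5) = 840: x ≡ 347 (mod 840).
Verify against each original: 347 mod 8 = 3, 347 mod 3 = 2, 347 mod 7 = 4, 347 mod 5 = 2.

x ≡ 347 (mod 840).


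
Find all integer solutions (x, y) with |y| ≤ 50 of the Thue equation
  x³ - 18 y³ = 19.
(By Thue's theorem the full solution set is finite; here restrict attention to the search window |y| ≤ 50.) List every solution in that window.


The equation is x³ - 18y³ = 19. For fixed y, x³ = 18·y³ + 19, so a solution requires the RHS to be a perfect cube.
Strategy: iterate y from -50 to 50, compute RHS = 18·y³ + 19, and check whether it is a (positive or negative) perfect cube.
Check small values of y:
  y = 0: RHS = 19 is not a perfect cube.
  y = 1: RHS = 37 is not a perfect cube.
  y = -1: RHS = 1 = (1)³ ⇒ x = 1 works.
  y = 2: RHS = 163 is not a perfect cube.
  y = -2: RHS = -125 = (-5)³ ⇒ x = -5 works.
  y = 3: RHS = 505 is not a perfect cube.
  y = -3: RHS = -467 is not a perfect cube.
Continuing the search up to |y| = 50 finds no further solutions beyond those listed.
Collected solutions: (1, -1), (-5, -2).

Solutions (with |y| ≤ 50): (1, -1), (-5, -2).


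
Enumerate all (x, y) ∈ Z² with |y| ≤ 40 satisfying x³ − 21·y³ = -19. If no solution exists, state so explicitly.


The equation is x³ - 21y³ = -19. For fixed y, x³ = 21·y³ − 19, so a solution requires the RHS to be a perfect cube.
Strategy: iterate y from -40 to 40, compute RHS = 21·y³ − 19, and check whether it is a (positive or negative) perfect cube.
Check small values of y:
  y = 0: RHS = -19 is not a perfect cube.
  y = 1: RHS = 2 is not a perfect cube.
  y = -1: RHS = -40 is not a perfect cube.
  y = 2: RHS = 149 is not a perfect cube.
  y = -2: RHS = -187 is not a perfect cube.
  y = 3: RHS = 548 is not a perfect cube.
  y = -3: RHS = -586 is not a perfect cube.
Continuing the search up to |y| = 40 finds no solutions either.
No (x, y) in the scanned range satisfies the equation.

No integer solutions with |y| ≤ 40.


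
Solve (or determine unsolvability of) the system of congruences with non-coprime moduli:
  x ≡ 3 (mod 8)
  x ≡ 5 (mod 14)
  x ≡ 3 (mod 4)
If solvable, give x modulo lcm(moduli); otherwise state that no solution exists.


Moduli 8, 14, 4 are not pairwise coprime, so CRT works modulo lcm(m_i) when all pairwise compatibility conditions hold.
Pairwise compatibility: gcd(m_i, m_j) must divide a_i - a_j for every pair.
Merge one congruence at a time:
  Start: x ≡ 3 (mod 8).
  Combine with x ≡ 5 (mod 14): gcd(8, 14) = 2; 5 - 3 = 2, which IS divisible by 2, so compatible.
    Write x = 3 + 8·t and substitute into x ≡ 5 (mod 14): 8·t ≡ 5 − 3 = 2 (mod 14).
    Divide the congruence (and modulus) by g = 2: 4·t ≡ 1 (mod 7).
    The inverse of 4 mod 7 is 2 (since 4·2 = 8 = 1·7 + 1), so t ≡ 2·1 = 2 ≡ 2 (mod 7).
    Then x = 3 + 8·2 = 19, valid modulo lcm(8, 14) = 56: x ≡ 19 (mod 56).
  Combine with x ≡ 3 (mod 4): gcd(56, 4) = 4; 3 - 19 = -16, which IS divisible by 4, so compatible.
    Write x = 19 + 56·t and substitute into x ≡ 3 (mod 4): 56·t ≡ 3 − 19 = -16 (mod 4).
    Divide the congruence (and modulus) by g = 4: 14·t ≡ -4 (mod 1).
    Modulo 1 every t works; take t = 0.
    Then x = 19 + 56·0 = 19, valid modulo lcm(56, 4) = 56: x ≡ 19 (mod 56).
Verify: 19 mod 8 = 3, 19 mod 14 = 5, 19 mod 4 = 3.

x ≡ 19 (mod 56).


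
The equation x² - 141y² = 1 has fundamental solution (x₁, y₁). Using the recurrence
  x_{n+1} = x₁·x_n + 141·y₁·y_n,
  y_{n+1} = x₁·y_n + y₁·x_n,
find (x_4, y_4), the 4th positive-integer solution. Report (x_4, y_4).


Step 1: Find the fundamental solution (x₁, y₁) of x² - 141y² = 1.
  Expand √141 as a continued fraction. a₀ = ⌊√141⌋ = 11; iterate m_{k+1} = d_k·a_k − m_k, d_{k+1} = (141 − m_{k+1}²)/d_k, a_{k+1} = ⌊(a₀ + m_{k+1})/d_{k+1}⌋ (starting m₀ = 0, d₀ = 1), with convergents p_k = a_k·p_{k-1} + p_{k-2}, q_k = a_k·q_{k-1} + q_{k-2} (p₋₁ = 1, q₋₁ = 0):
  k = 0: a₀ = 11; p₀/q₀ = 11/1; p₀² − 141·q₀² = 121 − 141 = -20.
  k = 1: m = 11, d = 20, a = ⌊(11 + 11)/20⌋ = 1; p/q = (1·11 + 1)/(1·1 + 0) = 12/1; p² − 141·q² = 144 − 141 = 3.
  k = 2: m = 9, d = 3, a = ⌊(11 + 9)/3⌋ = 6; p/q = (6·12 + 11)/(6·1 + 1) = 83/7; p² − 141·q² = 6889 − 6909 = -20.
  k = 3: m = 9, d = 20, a = ⌊(11 + 9)/20⌋ = 1; p/q = (1·83 + 12)/(1·7 + 1) = 95/8; p² − 141·q² = 9025 − 9024 = 1.
  The first convergent with p² − 141·q² = 1 gives the fundamental solution (x₁, y₁) = (95, 8).
Step 2: Apply the recurrence (x_{n+1}, y_{n+1}) = (x₁x_n + 141y₁y_n, x₁y_n + y₁x_n) repeatedly.
  From (x_1, y_1) = (95, 8): x_2 = 95·95 + 141·8·8 = 18049; y_2 = 95·8 + 8·95 = 1520.
  From (x_2, y_2) = (18049, 1520): x_3 = 95·18049 + 141·8·1520 = 3429215; y_3 = 95·1520 + 8·18049 = 288792.
  From (x_3, y_3) = (3429215, 288792): x_4 = 95·3429215 + 141·8·288792 = 651532801; y_4 = 95·288792 + 8·3429215 = 54868960.
Step 3: Verify x_4² - 141·y_4² = 424494990778905601 - 424494990778905600 = 1 (should be 1). ✓

(x_1, y_1) = (95, 8); (x_4, y_4) = (651532801, 54868960).
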